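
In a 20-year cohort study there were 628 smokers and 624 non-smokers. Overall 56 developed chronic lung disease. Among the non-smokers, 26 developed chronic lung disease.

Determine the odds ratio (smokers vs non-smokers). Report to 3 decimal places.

smokers with the outcome: 56 − 26 = 30
smokers without the outcome: 628 − 30 = 598
non-smokers without the outcome: 624 − 26 = 598
odds, smokers = 30/598 = 0.05017
odds, non-smokers = 26/598 = 0.04348
OR = 0.05017 / 0.04348 = 1.154

OR: 1.154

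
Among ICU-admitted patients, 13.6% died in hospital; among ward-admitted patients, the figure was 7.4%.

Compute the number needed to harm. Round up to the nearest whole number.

absolute risk difference = 0.062000
1 / 0.062000 = 16.129 → round up → 17

NNH = 17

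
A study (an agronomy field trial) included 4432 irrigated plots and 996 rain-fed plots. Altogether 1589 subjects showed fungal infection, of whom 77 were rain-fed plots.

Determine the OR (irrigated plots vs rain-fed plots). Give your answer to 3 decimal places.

irrigated plots with the outcome: 1589 − 77 = 1512
irrigated plots without the outcome: 4432 − 1512 = 2920
rain-fed plots without the outcome: 996 − 77 = 919
OR = (1512 × 919) / (2920 × 77) = 1389528/224840 ≈ 6.180

OR = 6.180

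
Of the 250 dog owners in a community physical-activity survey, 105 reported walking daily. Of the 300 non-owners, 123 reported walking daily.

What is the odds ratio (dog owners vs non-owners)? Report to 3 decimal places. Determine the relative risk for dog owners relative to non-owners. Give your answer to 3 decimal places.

OR = 1.042; RR = 1.024

OR = (105 × 177) / (145 × 123) = 18585/17835 ≈ 1.042
risk, dog owners = 105/250 = 0.4200
risk, non-owners = 123/300 = 0.4100
RR = 0.4200 / 0.4100 = 1.024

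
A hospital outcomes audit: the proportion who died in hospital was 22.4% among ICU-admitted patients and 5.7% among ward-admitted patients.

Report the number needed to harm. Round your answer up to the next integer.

absolute risk difference = 0.167000
1 / 0.167000 = 5.988 → round up → 6

NNH: 6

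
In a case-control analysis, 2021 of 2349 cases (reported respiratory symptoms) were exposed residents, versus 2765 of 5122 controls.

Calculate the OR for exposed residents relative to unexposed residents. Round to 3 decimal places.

OR = (2021 × 2357) / (2765 × 328) = 4763497/906920 ≈ 5.252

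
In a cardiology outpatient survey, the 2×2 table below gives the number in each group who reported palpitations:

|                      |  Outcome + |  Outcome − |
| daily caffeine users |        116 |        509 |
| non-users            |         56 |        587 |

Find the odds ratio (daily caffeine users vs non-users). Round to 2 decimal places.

OR = (116 × 587) / (509 × 56) = 68092/28504 ≈ 2.39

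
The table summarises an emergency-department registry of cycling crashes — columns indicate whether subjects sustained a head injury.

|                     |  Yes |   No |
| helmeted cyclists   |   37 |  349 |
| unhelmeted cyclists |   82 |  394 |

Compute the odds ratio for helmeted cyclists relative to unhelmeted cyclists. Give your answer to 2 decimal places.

OR: 0.51

odds, helmeted cyclists = 37/349 = 0.1060
odds, unhelmeted cyclists = 82/394 = 0.2081
OR = 0.1060 / 0.2081 = 0.51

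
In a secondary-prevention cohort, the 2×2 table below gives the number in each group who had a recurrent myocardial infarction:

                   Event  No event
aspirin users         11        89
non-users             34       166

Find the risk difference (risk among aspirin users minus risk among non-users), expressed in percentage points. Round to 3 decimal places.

RD ≈ -6.000

risk, aspirin users = 11/100 = 0.1100
risk, non-users = 34/200 = 0.1700
risk difference = 0.1100 − 0.1700 = -0.0600 → -6.000 percentage points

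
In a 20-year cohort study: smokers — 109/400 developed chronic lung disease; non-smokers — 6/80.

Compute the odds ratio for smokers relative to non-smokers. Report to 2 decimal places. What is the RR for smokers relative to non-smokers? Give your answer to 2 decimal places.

OR = 4.62; RR = 3.63

OR = (109 × 74) / (291 × 6) = 8066/1746 ≈ 4.62
risk, smokers = 109/400 = 0.2725
risk, non-smokers = 6/80 = 0.0750
RR = 0.2725 / 0.0750 = 3.63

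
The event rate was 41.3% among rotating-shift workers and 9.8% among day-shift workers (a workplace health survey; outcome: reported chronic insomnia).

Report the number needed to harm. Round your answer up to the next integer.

absolute risk difference = 0.315000
1 / 0.315000 = 3.175 → round up → 4

4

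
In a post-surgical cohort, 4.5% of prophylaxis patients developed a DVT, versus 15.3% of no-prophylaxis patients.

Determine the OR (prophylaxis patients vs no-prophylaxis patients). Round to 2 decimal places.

OR = 0.26

odds, prophylaxis patients = 0.04500/0.95500 = 0.04712
odds, no-prophylaxis patients = 0.15300/0.84700 = 0.18064
OR = 0.04712 / 0.18064 = 0.26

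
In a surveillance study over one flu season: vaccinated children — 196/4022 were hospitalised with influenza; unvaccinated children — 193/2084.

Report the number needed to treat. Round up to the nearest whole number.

NNT ≈ 23

risk, vaccinated children = 196/4022 = 0.048732
risk, unvaccinated children = 193/2084 = 0.092610
absolute risk difference = 0.043878
1 / 0.043878 = 22.790 → round up → 23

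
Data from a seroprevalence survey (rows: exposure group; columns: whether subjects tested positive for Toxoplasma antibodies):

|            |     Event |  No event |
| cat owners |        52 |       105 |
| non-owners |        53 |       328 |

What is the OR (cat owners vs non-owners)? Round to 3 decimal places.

OR = (52 × 328) / (105 × 53) = 17056/5565 ≈ 3.065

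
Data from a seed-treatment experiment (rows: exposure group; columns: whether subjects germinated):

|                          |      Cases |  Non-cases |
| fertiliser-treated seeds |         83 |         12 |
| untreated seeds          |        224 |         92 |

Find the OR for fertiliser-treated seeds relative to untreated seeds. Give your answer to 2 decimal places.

OR = (83 × 92) / (12 × 224) = 7636/2688 ≈ 2.84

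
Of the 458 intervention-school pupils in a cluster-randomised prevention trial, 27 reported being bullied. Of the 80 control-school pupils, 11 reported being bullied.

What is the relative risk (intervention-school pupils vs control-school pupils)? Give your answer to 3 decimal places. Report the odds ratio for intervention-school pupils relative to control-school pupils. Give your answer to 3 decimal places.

risk, intervention-school pupils = 27/458 = 0.0590
risk, control-school pupils = 11/80 = 0.1375
RR = 0.0590 / 0.1375 = 0.429
OR = (27 × 69) / (431 × 11) = 1863/4741 ≈ 0.393

RR = 0.429; OR = 0.393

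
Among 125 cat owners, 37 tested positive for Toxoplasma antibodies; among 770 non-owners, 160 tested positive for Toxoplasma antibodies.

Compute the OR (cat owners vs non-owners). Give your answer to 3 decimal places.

OR = (37 × 610) / (88 × 160) = 22570/14080 ≈ 1.603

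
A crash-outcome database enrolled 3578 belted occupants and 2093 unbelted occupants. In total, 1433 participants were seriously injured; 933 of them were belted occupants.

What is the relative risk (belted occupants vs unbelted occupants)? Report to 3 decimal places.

RR ≈ 1.092

belted occupants without the outcome: 3578 − 933 = 2645
unbelted occupants with the outcome: 1433 − 933 = 500
unbelted occupants without the outcome: 2093 − 500 = 1593
risk, belted occupants = 933/3578 = 0.2608
risk, unbelted occupants = 500/2093 = 0.2389
RR = 0.2608 / 0.2389 = 1.092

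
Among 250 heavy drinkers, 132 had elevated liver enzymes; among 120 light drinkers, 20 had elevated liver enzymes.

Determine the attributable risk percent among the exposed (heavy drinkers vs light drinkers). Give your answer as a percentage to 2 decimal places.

risk, heavy drinkers = 132/250 = 0.5280
risk, light drinkers = 20/120 = 0.1667
AR% = (0.5280 − 0.1667) / 0.5280 = 0.6843 → 68.43%

AR%: 68.43%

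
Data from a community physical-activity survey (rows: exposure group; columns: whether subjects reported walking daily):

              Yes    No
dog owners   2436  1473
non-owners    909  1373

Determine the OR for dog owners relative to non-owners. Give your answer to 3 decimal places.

OR ≈ 2.498

odds, dog owners = 2436/1473 = 1.6538
odds, non-owners = 909/1373 = 0.6621
OR = 1.6538 / 0.6621 = 2.498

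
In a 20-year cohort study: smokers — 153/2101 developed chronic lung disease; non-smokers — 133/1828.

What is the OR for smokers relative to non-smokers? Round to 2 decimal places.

OR = (153 × 1695) / (1948 × 133) = 259335/259084 ≈ 1.00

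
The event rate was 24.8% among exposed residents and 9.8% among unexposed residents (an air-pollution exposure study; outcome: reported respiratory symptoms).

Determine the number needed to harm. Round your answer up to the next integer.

NNH: 7

absolute risk difference = 0.150000
1 / 0.150000 = 6.667 → round up → 7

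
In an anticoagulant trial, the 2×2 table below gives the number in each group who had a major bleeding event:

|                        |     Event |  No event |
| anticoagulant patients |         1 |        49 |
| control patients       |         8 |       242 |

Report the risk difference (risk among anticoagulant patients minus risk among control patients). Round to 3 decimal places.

risk, anticoagulant patients = 1/50 = 0.02000
risk, control patients = 8/250 = 0.03200
risk difference = 0.02000 − 0.03200 = -0.012

-0.012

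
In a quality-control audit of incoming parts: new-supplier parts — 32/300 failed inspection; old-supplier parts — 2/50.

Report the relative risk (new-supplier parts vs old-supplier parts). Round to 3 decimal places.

2.667

risk, new-supplier parts = 32/300 = 0.10667
risk, old-supplier parts = 2/50 = 0.04000
RR = 0.10667 / 0.04000 = 2.667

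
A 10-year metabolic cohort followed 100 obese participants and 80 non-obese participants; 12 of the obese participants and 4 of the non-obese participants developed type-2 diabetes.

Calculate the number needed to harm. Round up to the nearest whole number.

NNH: 15

risk, obese participants = 12/100 = 0.120000
risk, non-obese participants = 4/80 = 0.050000
absolute risk difference = 0.070000
1 / 0.070000 = 14.286 → round up → 15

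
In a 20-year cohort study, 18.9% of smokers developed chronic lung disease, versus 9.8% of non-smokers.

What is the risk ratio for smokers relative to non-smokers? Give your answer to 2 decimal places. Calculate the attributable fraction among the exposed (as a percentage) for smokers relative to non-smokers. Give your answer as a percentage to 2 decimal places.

RR = 1.93; AR% = 48.15%

RR = 0.1890 / 0.0980 = 1.93
AR% = (0.1890 − 0.0980) / 0.1890 = 0.4815 → 48.15%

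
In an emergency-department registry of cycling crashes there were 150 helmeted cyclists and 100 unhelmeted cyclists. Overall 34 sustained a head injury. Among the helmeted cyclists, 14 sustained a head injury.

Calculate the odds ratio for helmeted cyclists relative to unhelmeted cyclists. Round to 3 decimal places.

OR ≈ 0.412

helmeted cyclists without the outcome: 150 − 14 = 136
unhelmeted cyclists with the outcome: 34 − 14 = 20
unhelmeted cyclists without the outcome: 100 − 20 = 80
odds, helmeted cyclists = 14/136 = 0.1029
odds, unhelmeted cyclists = 20/80 = 0.2500
OR = 0.1029 / 0.2500 = 0.412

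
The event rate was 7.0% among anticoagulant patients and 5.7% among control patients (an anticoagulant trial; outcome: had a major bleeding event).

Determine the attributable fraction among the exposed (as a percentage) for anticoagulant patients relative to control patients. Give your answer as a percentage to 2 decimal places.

AR% = (0.0700 − 0.0570) / 0.0700 = 0.1857 → 18.57%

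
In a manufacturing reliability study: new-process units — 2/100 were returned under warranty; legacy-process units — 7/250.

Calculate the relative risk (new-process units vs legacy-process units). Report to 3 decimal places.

risk, new-process units = 2/100 = 0.02000
risk, legacy-process units = 7/250 = 0.02800
RR = 0.02000 / 0.02800 = 0.714

RR = 0.714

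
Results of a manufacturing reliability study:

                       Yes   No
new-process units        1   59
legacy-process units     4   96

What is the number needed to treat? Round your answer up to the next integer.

NNT: 43

risk, new-process units = 1/60 = 0.016667
risk, legacy-process units = 4/100 = 0.040000
absolute risk difference = 0.023333
1 / 0.023333 = 42.858 → round up → 43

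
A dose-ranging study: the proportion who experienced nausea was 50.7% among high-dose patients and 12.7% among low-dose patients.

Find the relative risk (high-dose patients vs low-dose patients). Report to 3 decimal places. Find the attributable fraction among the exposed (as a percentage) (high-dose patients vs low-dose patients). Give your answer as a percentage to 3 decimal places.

RR = 0.5070 / 0.1270 = 3.992
AR% = (0.5070 − 0.1270) / 0.5070 = 0.7495 → 74.951%

RR = 3.992; AR% = 74.951%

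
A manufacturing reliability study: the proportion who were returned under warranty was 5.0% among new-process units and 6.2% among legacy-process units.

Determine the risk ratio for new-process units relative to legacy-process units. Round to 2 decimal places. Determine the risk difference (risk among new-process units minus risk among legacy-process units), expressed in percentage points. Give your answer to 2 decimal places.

RR = 0.0500 / 0.0620 = 0.81
risk difference = 0.0500 − 0.0620 = -0.0120 → -1.20 percentage points

RR = 0.81; RD = -1.20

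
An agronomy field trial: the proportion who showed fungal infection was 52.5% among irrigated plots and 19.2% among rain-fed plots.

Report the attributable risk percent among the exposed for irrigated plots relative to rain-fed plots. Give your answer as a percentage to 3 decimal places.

AR% = (0.5250 − 0.1920) / 0.5250 = 0.6343 → 63.429%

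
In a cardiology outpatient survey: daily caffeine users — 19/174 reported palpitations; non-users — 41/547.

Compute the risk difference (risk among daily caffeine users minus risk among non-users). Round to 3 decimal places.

risk, daily caffeine users = 19/174 = 0.1092
risk, non-users = 41/547 = 0.0750
risk difference = 0.1092 − 0.0750 = 0.034

0.034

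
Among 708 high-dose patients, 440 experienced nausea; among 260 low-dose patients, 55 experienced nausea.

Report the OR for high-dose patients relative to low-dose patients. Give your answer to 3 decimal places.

odds, high-dose patients = 440/268 = 1.6418
odds, low-dose patients = 55/205 = 0.2683
OR = 1.6418 / 0.2683 = 6.119

6.119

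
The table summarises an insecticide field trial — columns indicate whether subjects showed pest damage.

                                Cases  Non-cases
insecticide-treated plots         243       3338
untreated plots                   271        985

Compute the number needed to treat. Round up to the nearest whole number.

7

risk, insecticide-treated plots = 243/3581 = 0.067858
risk, untreated plots = 271/1256 = 0.215764
absolute risk difference = 0.147906
1 / 0.147906 = 6.761 → round up → 7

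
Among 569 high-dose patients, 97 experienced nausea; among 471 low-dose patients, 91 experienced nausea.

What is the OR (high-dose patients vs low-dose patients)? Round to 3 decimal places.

odds, high-dose patients = 97/472 = 0.2055
odds, low-dose patients = 91/380 = 0.2395
OR = 0.2055 / 0.2395 = 0.858

OR = 0.858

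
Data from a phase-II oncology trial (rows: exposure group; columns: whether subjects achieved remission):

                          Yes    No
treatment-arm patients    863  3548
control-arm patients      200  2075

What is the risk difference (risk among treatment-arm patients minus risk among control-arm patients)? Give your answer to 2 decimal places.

RD: 0.11

risk, treatment-arm patients = 863/4411 = 0.1956
risk, control-arm patients = 200/2275 = 0.0879
risk difference = 0.1956 − 0.0879 = 0.11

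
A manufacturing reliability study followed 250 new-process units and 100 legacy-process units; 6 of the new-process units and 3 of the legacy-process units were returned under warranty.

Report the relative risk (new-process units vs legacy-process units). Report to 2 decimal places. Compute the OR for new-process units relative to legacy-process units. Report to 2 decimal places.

RR = 0.80; OR = 0.80

risk, new-process units = 6/250 = 0.02400
risk, legacy-process units = 3/100 = 0.03000
RR = 0.02400 / 0.03000 = 0.80
OR = (6 × 97) / (244 × 3) = 582/732 ≈ 0.80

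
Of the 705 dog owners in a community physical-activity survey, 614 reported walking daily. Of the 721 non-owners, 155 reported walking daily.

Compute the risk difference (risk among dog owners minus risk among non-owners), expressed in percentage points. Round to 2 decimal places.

risk, dog owners = 614/705 = 0.8709
risk, non-owners = 155/721 = 0.2150
risk difference = 0.8709 − 0.2150 = 0.6559 → 65.59 percentage points

65.59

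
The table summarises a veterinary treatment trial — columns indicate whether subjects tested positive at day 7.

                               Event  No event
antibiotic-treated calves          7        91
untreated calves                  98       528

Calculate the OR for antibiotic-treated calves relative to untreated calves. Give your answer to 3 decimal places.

OR = (7 × 528) / (91 × 98) = 3696/8918 ≈ 0.414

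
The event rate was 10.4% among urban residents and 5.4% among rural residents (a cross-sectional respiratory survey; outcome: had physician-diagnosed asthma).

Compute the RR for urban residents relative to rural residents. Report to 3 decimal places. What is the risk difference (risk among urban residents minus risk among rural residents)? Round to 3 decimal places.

RR = 0.1040 / 0.0540 = 1.926
risk difference = 0.1040 − 0.0540 = 0.050

RR = 1.926; RD = 0.050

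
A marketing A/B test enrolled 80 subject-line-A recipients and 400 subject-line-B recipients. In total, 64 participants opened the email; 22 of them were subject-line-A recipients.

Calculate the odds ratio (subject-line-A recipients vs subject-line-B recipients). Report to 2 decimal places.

OR: 3.23

subject-line-A recipients without the outcome: 80 − 22 = 58
subject-line-B recipients with the outcome: 64 − 22 = 42
subject-line-B recipients without the outcome: 400 − 42 = 358
OR = (22 × 358) / (58 × 42) = 7876/2436 ≈ 3.23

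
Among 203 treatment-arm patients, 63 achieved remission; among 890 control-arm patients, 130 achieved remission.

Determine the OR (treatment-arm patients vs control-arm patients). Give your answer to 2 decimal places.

odds, treatment-arm patients = 63/140 = 0.4500
odds, control-arm patients = 130/760 = 0.1711
OR = 0.4500 / 0.1711 = 2.63

2.63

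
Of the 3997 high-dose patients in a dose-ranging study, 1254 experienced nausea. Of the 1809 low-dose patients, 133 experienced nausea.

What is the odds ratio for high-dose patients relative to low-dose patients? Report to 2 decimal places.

odds, high-dose patients = 1254/2743 = 0.4572
odds, low-dose patients = 133/1676 = 0.0794
OR = 0.4572 / 0.0794 = 5.76

5.76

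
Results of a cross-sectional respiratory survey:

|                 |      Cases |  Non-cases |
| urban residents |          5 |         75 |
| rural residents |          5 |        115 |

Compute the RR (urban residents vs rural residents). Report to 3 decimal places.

1.500

risk, urban residents = 5/80 = 0.06250
risk, rural residents = 5/120 = 0.04167
RR = 0.06250 / 0.04167 = 1.500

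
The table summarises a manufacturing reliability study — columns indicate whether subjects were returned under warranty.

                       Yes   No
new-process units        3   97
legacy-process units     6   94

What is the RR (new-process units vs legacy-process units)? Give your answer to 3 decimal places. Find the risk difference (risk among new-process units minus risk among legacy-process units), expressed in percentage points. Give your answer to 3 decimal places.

risk, new-process units = 3/100 = 0.03000
risk, legacy-process units = 6/100 = 0.06000
RR = 0.03000 / 0.06000 = 0.500
risk difference = 0.03000 − 0.06000 = -0.03000 → -3.000 percentage points

RR = 0.500; RD = -3.000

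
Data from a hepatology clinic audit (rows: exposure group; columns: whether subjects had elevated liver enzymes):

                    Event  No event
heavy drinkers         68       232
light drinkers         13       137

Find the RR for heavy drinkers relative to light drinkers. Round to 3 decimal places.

2.615

risk, heavy drinkers = 68/300 = 0.2267
risk, light drinkers = 13/150 = 0.0867
RR = 0.2267 / 0.0867 = 2.615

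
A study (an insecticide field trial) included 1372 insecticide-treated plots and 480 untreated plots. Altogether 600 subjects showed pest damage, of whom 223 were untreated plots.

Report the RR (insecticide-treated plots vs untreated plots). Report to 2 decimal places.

insecticide-treated plots with the outcome: 600 − 223 = 377
insecticide-treated plots without the outcome: 1372 − 377 = 995
untreated plots without the outcome: 480 − 223 = 257
risk, insecticide-treated plots = 377/1372 = 0.2748
risk, untreated plots = 223/480 = 0.4646
RR = 0.2748 / 0.4646 = 0.59

0.59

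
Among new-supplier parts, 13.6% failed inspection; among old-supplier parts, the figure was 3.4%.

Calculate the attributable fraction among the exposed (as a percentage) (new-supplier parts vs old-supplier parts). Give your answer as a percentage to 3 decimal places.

AR% = (0.13600 − 0.03400) / 0.13600 = 0.7500 → 75.000%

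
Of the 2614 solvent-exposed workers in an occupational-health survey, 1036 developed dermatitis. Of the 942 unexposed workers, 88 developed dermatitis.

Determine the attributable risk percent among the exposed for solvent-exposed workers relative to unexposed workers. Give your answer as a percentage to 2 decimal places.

risk, solvent-exposed workers = 1036/2614 = 0.3963
risk, unexposed workers = 88/942 = 0.0934
AR% = (0.3963 − 0.0934) / 0.3963 = 0.7643 → 76.43%

76.43%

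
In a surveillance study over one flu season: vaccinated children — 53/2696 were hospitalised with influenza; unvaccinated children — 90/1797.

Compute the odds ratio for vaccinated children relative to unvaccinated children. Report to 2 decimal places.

OR ≈ 0.38

odds, vaccinated children = 53/2643 = 0.02005
odds, unvaccinated children = 90/1707 = 0.05272
OR = 0.02005 / 0.05272 = 0.38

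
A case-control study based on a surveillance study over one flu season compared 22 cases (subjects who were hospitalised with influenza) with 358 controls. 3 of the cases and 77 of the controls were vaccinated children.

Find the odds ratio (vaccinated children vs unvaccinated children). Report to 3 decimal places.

odds, vaccinated children = 3/77 = 0.03896
odds, unvaccinated children = 19/281 = 0.06762
OR = 0.03896 / 0.06762 = 0.576

0.576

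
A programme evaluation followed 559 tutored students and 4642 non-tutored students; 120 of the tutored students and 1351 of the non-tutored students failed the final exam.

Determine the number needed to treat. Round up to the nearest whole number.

NNT = 14

risk, tutored students = 120/559 = 0.214669
risk, non-tutored students = 1351/4642 = 0.291038
absolute risk difference = 0.076369
1 / 0.076369 = 13.094 → round up → 14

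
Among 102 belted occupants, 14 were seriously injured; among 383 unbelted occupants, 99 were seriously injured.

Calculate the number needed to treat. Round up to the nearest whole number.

risk, belted occupants = 14/102 = 0.137255
risk, unbelted occupants = 99/383 = 0.258486
absolute risk difference = 0.121231
1 / 0.121231 = 8.249 → round up → 9

9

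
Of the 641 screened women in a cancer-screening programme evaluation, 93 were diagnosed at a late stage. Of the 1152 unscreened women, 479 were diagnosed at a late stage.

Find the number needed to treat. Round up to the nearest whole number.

4

risk, screened women = 93/641 = 0.145086
risk, unscreened women = 479/1152 = 0.415799
absolute risk difference = 0.270713
1 / 0.270713 = 3.694 → round up → 4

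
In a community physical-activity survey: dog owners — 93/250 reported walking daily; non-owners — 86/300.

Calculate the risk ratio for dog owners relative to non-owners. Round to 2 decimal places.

risk, dog owners = 93/250 = 0.3720
risk, non-owners = 86/300 = 0.2867
RR = 0.3720 / 0.2867 = 1.30

RR: 1.30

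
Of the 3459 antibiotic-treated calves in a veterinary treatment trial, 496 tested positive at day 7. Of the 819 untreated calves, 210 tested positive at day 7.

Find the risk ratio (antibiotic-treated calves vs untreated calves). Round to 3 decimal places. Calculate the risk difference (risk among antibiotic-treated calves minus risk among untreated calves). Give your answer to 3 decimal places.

risk, antibiotic-treated calves = 496/3459 = 0.1434
risk, untreated calves = 210/819 = 0.2564
RR = 0.1434 / 0.2564 = 0.559
risk difference = 0.1434 − 0.2564 = -0.113

RR = 0.559; RD = -0.113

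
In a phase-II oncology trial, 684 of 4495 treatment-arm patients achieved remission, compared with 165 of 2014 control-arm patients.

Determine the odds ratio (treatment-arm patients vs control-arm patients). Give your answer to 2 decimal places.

OR = (684 × 1849) / (3811 × 165) = 1264716/628815 ≈ 2.01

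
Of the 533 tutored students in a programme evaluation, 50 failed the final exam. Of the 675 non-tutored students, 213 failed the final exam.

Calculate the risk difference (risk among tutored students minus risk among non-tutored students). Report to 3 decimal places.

risk, tutored students = 50/533 = 0.0938
risk, non-tutored students = 213/675 = 0.3156
risk difference = 0.0938 − 0.3156 = -0.222

RD: -0.222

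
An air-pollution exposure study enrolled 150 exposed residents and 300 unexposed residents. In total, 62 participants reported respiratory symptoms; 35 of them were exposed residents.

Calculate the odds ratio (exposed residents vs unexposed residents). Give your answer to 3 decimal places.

OR ≈ 3.077

exposed residents without the outcome: 150 − 35 = 115
unexposed residents with the outcome: 62 − 35 = 27
unexposed residents without the outcome: 300 − 27 = 273
OR = (35 × 273) / (115 × 27) = 9555/3105 ≈ 3.077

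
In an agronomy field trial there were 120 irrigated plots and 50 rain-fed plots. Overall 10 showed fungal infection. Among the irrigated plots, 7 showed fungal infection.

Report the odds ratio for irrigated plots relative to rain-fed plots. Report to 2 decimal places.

irrigated plots without the outcome: 120 − 7 = 113
rain-fed plots with the outcome: 10 − 7 = 3
rain-fed plots without the outcome: 50 − 3 = 47
OR = (7 × 47) / (113 × 3) = 329/339 ≈ 0.97

0.97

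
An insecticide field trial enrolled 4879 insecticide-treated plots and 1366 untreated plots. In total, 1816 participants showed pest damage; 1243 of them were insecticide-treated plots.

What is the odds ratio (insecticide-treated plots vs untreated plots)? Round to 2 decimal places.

insecticide-treated plots without the outcome: 4879 − 1243 = 3636
untreated plots with the outcome: 1816 − 1243 = 573
untreated plots without the outcome: 1366 − 573 = 793
odds, insecticide-treated plots = 1243/3636 = 0.3419
odds, untreated plots = 573/793 = 0.7226
OR = 0.3419 / 0.7226 = 0.47

0.47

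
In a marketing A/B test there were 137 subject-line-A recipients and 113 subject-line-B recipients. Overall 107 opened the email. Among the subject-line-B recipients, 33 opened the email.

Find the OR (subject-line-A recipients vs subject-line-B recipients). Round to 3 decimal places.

2.848

subject-line-A recipients with the outcome: 107 − 33 = 74
subject-line-A recipients without the outcome: 137 − 74 = 63
subject-line-B recipients without the outcome: 113 − 33 = 80
odds, subject-line-A recipients = 74/63 = 1.1746
odds, subject-line-B recipients = 33/80 = 0.4125
OR = 1.1746 / 0.4125 = 2.848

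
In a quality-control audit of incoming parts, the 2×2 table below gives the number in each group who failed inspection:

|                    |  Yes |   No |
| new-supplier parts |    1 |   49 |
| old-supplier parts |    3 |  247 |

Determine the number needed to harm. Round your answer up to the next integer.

NNH = 125

risk, new-supplier parts = 1/50 = 0.020000
risk, old-supplier parts = 3/250 = 0.012000
absolute risk difference = 0.008000
1 / 0.008000 = 125.000 → round up → 125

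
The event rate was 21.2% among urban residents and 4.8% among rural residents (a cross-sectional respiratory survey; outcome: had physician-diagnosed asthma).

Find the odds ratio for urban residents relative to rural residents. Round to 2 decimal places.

odds, urban residents = 0.21200/0.78800 = 0.26904
odds, rural residents = 0.04800/0.95200 = 0.05042
OR = 0.26904 / 0.05042 = 5.34

OR: 5.34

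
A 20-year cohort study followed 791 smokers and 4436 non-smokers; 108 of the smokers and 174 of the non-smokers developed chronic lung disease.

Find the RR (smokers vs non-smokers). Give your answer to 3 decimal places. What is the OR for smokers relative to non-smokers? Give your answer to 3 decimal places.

RR = 3.481; OR = 3.873

risk, smokers = 108/791 = 0.13654
risk, non-smokers = 174/4436 = 0.03922
RR = 0.13654 / 0.03922 = 3.481
OR = (108 × 4262) / (683 × 174) = 460296/118842 ≈ 3.873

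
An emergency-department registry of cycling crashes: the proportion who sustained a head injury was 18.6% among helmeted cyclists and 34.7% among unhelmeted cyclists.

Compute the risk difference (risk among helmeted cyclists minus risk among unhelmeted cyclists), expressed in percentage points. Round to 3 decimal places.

-16.100

risk difference = 0.1860 − 0.3470 = -0.1610 → -16.100 percentage points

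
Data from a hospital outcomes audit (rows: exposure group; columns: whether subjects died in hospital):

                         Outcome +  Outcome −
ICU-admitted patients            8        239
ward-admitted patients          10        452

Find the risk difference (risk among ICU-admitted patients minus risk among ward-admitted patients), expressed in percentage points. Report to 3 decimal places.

RD ≈ 1.074

risk, ICU-admitted patients = 8/247 = 0.03239
risk, ward-admitted patients = 10/462 = 0.02165
risk difference = 0.03239 − 0.02165 = 0.01074 → 1.074 percentage points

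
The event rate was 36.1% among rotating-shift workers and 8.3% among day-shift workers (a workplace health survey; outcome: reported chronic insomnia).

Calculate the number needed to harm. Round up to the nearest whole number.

absolute risk difference = 0.278000
1 / 0.278000 = 3.597 → round up → 4

4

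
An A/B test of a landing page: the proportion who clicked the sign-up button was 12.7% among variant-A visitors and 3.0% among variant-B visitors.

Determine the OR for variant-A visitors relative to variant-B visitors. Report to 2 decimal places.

OR = 4.70

odds, variant-A visitors = 0.12700/0.87300 = 0.14548
odds, variant-B visitors = 0.03000/0.97000 = 0.03093
OR = 0.14548 / 0.03093 = 4.70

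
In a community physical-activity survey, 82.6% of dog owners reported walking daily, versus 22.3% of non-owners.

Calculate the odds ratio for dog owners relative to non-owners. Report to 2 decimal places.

16.54

odds, dog owners = 0.8260/0.1740 = 4.7471
odds, non-owners = 0.2230/0.7770 = 0.2870
OR = 4.7471 / 0.2870 = 16.54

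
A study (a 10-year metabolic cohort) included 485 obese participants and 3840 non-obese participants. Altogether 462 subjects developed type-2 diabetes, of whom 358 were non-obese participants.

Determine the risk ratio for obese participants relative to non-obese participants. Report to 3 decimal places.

2.300

obese participants with the outcome: 462 − 358 = 104
obese participants without the outcome: 485 − 104 = 381
non-obese participants without the outcome: 3840 − 358 = 3482
risk, obese participants = 104/485 = 0.2144
risk, non-obese participants = 358/3840 = 0.0932
RR = 0.2144 / 0.0932 = 2.300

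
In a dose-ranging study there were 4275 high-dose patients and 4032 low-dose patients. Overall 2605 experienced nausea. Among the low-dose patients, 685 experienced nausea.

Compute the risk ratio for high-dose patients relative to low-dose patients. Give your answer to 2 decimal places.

high-dose patients with the outcome: 2605 − 685 = 1920
high-dose patients without the outcome: 4275 − 1920 = 2355
low-dose patients without the outcome: 4032 − 685 = 3347
risk, high-dose patients = 1920/4275 = 0.4491
risk, low-dose patients = 685/4032 = 0.1699
RR = 0.4491 / 0.1699 = 2.64

2.64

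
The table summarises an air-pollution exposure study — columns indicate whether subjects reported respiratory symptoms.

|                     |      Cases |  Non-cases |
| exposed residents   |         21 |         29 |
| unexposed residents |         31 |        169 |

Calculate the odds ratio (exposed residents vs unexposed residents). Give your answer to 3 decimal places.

OR = (21 × 169) / (29 × 31) = 3549/899 ≈ 3.948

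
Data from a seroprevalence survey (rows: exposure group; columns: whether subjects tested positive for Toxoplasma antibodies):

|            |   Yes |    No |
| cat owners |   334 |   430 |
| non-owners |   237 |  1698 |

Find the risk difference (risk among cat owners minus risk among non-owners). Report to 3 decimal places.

risk, cat owners = 334/764 = 0.4372
risk, non-owners = 237/1935 = 0.1225
risk difference = 0.4372 − 0.1225 = 0.315

0.315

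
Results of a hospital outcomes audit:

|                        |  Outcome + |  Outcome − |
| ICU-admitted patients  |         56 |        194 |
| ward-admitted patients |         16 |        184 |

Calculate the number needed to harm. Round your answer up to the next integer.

risk, ICU-admitted patients = 56/250 = 0.224000
risk, ward-admitted patients = 16/200 = 0.080000
absolute risk difference = 0.144000
1 / 0.144000 = 6.944 → round up → 7

NNH: 7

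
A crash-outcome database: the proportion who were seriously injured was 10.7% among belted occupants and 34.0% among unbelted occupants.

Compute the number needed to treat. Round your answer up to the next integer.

NNT = 5

absolute risk difference = 0.233000
1 / 0.233000 = 4.292 → round up → 5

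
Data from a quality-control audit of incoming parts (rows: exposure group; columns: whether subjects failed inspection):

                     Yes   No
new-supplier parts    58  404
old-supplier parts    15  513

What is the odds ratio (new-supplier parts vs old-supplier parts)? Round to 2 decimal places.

odds, new-supplier parts = 58/404 = 0.14356
odds, old-supplier parts = 15/513 = 0.02924
OR = 0.14356 / 0.02924 = 4.91

4.91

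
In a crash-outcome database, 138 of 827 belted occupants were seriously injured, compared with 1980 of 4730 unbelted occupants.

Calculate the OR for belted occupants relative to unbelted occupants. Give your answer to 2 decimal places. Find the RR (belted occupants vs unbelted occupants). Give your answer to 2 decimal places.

OR = (138 × 2750) / (689 × 1980) = 379500/1364220 ≈ 0.28
risk, belted occupants = 138/827 = 0.1669
risk, unbelted occupants = 1980/4730 = 0.4186
RR = 0.1669 / 0.4186 = 0.40

OR = 0.28; RR = 0.40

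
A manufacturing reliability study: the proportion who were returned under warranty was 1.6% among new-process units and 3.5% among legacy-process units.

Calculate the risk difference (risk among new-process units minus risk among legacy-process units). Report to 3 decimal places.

risk difference = 0.01600 − 0.03500 = -0.019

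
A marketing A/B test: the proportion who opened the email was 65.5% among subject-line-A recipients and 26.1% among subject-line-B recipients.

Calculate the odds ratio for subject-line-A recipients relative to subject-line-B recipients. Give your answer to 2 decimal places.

OR ≈ 5.38

odds, subject-line-A recipients = 0.6550/0.3450 = 1.8986
odds, subject-line-B recipients = 0.2610/0.7390 = 0.3532
OR = 1.8986 / 0.3532 = 5.38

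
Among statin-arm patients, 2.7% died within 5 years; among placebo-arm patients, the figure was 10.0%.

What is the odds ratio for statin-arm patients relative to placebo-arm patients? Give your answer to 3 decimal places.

odds, statin-arm patients = 0.02700/0.97300 = 0.02775
odds, placebo-arm patients = 0.10000/0.90000 = 0.11111
OR = 0.02775 / 0.11111 = 0.250

OR: 0.250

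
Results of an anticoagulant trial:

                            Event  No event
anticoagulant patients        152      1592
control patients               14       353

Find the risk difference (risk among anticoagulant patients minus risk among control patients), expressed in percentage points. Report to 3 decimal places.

RD: 4.901

risk, anticoagulant patients = 152/1744 = 0.08716
risk, control patients = 14/367 = 0.03815
risk difference = 0.08716 − 0.03815 = 0.04901 → 4.901 percentage points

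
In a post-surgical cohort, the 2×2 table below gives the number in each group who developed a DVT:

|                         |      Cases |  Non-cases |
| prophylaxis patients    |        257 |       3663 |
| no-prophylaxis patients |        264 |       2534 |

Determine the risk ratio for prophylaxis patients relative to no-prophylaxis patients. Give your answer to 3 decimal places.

risk, prophylaxis patients = 257/3920 = 0.0656
risk, no-prophylaxis patients = 264/2798 = 0.0944
RR = 0.0656 / 0.0944 = 0.695

RR ≈ 0.695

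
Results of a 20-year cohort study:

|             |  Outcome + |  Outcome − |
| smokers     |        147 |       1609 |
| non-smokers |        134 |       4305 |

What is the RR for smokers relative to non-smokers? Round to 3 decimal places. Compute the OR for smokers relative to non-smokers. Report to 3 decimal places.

RR = 2.773; OR = 2.935

risk, smokers = 147/1756 = 0.08371
risk, non-smokers = 134/4439 = 0.03019
RR = 0.08371 / 0.03019 = 2.773
OR = (147 × 4305) / (1609 × 134) = 632835/215606 ≈ 2.935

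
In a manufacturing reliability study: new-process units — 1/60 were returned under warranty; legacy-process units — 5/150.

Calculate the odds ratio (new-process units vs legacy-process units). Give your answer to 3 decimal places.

odds, new-process units = 1/59 = 0.01695
odds, legacy-process units = 5/145 = 0.03448
OR = 0.01695 / 0.03448 = 0.492

OR: 0.492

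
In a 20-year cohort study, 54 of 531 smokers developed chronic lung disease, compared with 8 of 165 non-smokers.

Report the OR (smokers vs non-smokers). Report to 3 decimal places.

OR = (54 × 157) / (477 × 8) = 8478/3816 ≈ 2.222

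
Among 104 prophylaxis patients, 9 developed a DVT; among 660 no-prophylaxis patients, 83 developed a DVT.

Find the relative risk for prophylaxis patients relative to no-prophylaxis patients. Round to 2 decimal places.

risk, prophylaxis patients = 9/104 = 0.0865
risk, no-prophylaxis patients = 83/660 = 0.1258
RR = 0.0865 / 0.1258 = 0.69

0.69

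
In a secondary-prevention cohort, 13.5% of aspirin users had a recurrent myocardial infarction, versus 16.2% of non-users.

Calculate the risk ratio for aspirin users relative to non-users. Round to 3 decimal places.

RR = 0.1350 / 0.1620 = 0.833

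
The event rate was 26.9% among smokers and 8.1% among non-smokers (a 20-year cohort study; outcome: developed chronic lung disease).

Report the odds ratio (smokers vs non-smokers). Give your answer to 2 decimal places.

OR = 4.18

odds, smokers = 0.2690/0.7310 = 0.3680
odds, non-smokers = 0.0810/0.9190 = 0.0881
OR = 0.3680 / 0.0881 = 4.18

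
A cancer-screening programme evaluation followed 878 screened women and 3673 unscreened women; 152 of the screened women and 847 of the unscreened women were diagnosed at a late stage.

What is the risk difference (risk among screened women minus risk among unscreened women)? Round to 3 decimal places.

risk, screened women = 152/878 = 0.1731
risk, unscreened women = 847/3673 = 0.2306
risk difference = 0.1731 − 0.2306 = -0.057

RD = -0.057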